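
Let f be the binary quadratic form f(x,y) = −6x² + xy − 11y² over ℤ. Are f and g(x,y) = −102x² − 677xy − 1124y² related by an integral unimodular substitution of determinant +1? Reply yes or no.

D₁ = -263, D₂ = -263
f is negative-definite; reduce −f:
−f: reduced (well bottom): (6,-1,11) with a≤c, −a<b≤a
flip sign back: reduced form of f is (-6,1,-11)
g is negative-definite; reduce −g:
−g: translate: b→65 (≡677 mod 204), so (102,677,1124)→(102,65,11)
−g: flip: (102,65,11)→(11,-65,102)
−g: translate: b→1 (≡-65 mod 22), so (11,-65,102)→(11,1,6)
−g: flip: (11,1,6)→(6,-1,11)
−g: reduced (well bottom): (6,-1,11) with a≤c, −a<b≤a
flip sign back: reduced form of g is (-6,1,-11)
reduced forms (-6, 1, -11) vs (-6, 1, -11) ⇒ equivalent

yes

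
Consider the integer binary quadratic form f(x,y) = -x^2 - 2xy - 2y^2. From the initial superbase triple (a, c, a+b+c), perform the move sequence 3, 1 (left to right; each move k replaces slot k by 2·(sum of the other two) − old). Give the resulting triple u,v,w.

start (-1,-2,-5) = (f(1,0),f(0,1),f(1,1))
replace slot 3: 2·((-1)+(-2)) − (-5) = -1 → (-1,-2,-1)
replace slot 1: 2·((-2)+(-1)) − (-1) = -5 → (-5,-2,-1)

-5,-2,-1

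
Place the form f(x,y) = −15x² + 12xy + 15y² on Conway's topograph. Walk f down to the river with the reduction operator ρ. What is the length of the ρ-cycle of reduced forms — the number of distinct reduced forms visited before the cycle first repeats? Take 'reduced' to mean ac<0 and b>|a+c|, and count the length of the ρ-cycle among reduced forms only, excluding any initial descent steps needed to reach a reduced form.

D = 1044, ⌊√D⌋ = 32
river: ρ → (15,18,-12)
river: ρ → (-12,30,3)
river: ρ → (3,30,-12)
river: ρ → (-12,18,15)
river: ρ → (15,12,-15)
river: ρ → (-15,18,12)
river: ρ → (12,30,-3)
river: ρ → (-3,30,12)
river: ρ → (12,18,-15)
river: ρ → (-15,12,15)
ρ-cycle length = 10 (tail of 0 descent steps not counted)

10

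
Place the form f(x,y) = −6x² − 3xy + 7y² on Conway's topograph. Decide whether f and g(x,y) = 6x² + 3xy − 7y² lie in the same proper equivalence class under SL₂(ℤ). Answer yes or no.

D₁ = 177, D₂ = 177
river cycle of f (length 12): (7, 3, -6), (-6, 9, 4), (4, 7, -8), (-8, 9, 3), (3, 9, -8), (-8, 7, 4), (4, 9, -6), (-6, 3, 7), (7, 11, -2), (-2, 13, 1), … (2 more)
river cycle of g (length 12): (-7, 11, 2), (2, 13, -1), (-1, 13, 2), (2, 11, -7), (-7, 3, 6), (6, 9, -4), (-4, 7, 8), (8, 9, -3), (-3, 9, 8), (8, 7, -4), … (2 more)
cycles differ ⇒ inequivalent

no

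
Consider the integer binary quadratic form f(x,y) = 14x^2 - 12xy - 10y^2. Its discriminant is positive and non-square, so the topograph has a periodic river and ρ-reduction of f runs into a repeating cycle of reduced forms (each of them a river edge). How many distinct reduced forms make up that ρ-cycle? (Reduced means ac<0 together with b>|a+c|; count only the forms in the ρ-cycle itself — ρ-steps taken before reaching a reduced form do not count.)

D = 704, ⌊√D⌋ = 26
descent: ρ → (-10,12,14)  [lands on river]
river: ρ → (14,16,-8)
river: ρ → (-8,16,14)
river: ρ → (14,12,-10)
river: ρ → (-10,8,16)
river: ρ → (16,24,-2)
river: ρ → (-2,24,16)
river: ρ → (16,8,-10)
ρ-cycle length = 8 (tail of 1 descent step not counted)

8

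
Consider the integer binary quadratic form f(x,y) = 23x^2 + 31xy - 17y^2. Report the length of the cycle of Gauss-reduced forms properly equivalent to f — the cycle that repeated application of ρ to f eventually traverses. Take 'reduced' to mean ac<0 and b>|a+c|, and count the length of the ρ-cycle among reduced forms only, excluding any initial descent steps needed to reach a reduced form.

D = 2525, ⌊√D⌋ = 50
river: ρ → (-17,37,17)
river: ρ → (17,31,-23)
river: ρ → (-23,15,25)
river: ρ → (25,35,-13)
river: ρ → (-13,43,13)
river: ρ → (13,35,-25)
river: ρ → (-25,15,23)
river: ρ → (23,31,-17)
ρ-cycle length = 8 (tail of 0 descent steps not counted)

8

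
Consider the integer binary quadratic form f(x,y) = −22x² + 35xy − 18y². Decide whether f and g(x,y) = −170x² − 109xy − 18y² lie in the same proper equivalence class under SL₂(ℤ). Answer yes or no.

D₁ = -359, D₂ = -359
f is negative-definite; reduce −f:
−f: translate: b→9 (≡-35 mod 44), so (22,-35,18)→(22,9,5)
−f: flip: (22,9,5)→(5,-9,22)
−f: translate: b→1 (≡-9 mod 10), so (5,-9,22)→(5,1,18)
−f: reduced (well bottom): (5,1,18) with a≤c, −a<b≤a
flip sign back: reduced form of f is (-5,-1,-18)
g is negative-definite; reduce −g:
−g: flip: (170,109,18)→(18,-109,170)
−g: translate: b→-1 (≡-109 mod 36), so (18,-109,170)→(18,-1,5)
−g: flip: (18,-1,5)→(5,1,18)
−g: reduced (well bottom): (5,1,18) with a≤c, −a<b≤a
flip sign back: reduced form of g is (-5,-1,-18)
reduced forms (-5, -1, -18) vs (-5, -1, -18) ⇒ equivalent

yes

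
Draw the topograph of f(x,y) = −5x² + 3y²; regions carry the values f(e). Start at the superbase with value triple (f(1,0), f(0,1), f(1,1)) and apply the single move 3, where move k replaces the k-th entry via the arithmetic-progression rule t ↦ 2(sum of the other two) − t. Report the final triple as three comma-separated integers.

start (-5,3,-2) = (f(1,0),f(0,1),f(1,1))
replace slot 3: 2·((-5)+3) − (-2) = -2 → (-5,3,-2)

-5,3,-2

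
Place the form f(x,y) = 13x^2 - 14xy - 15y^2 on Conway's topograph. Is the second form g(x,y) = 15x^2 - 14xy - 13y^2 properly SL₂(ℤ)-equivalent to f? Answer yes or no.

D₁ = 976, D₂ = 976
river cycle of f (length 26): (-15, 14, 13), (13, 12, -16), (-16, 20, 9), (9, 16, -20), (-20, 24, 5), (5, 26, -15), (-15, 4, 16), (16, 28, -3), (-3, 26, 25), (25, 24, -4), … (16 more)
river cycle of g (length 26): (-13, 14, 15), (15, 16, -12), (-12, 8, 19), (19, 30, -1), (-1, 30, 19), (19, 8, -12), (-12, 16, 15), (15, 14, -13), (-13, 12, 16), (16, 20, -9), … (16 more)
cycles differ ⇒ inequivalent

no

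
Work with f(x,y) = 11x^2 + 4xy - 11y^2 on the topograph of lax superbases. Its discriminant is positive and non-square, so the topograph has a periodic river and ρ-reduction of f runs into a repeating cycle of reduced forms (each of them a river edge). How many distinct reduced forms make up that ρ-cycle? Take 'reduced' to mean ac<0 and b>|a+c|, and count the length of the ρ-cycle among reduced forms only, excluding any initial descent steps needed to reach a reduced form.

D = 500, ⌊√D⌋ = 22
river: ρ → (-11,18,4)
river: ρ → (4,22,-1)
river: ρ → (-1,22,4)
river: ρ → (4,18,-11)
river: ρ → (-11,4,11)
river: ρ → (11,18,-4)
river: ρ → (-4,22,1)
river: ρ → (1,22,-4)
river: ρ → (-4,18,11)
river: ρ → (11,4,-11)
ρ-cycle length = 10 (tail of 0 descent steps not counted)

10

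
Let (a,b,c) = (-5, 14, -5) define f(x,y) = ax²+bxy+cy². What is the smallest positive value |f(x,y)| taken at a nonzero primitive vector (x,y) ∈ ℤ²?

descent: ρ → (-5,6,3)  [lands on river]
river: ρ → (3,6,-5)
river: ρ → (-5,4,4)
river: ρ → (4,4,-5)
closes: descent 1, river 4
min |a| on river = 3

3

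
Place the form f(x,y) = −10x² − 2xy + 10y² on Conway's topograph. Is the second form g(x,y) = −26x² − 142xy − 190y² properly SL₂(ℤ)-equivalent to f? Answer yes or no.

D₁ = 404, D₂ = 404
river cycle of f (length 6): (10, 2, -10), (-10, 18, 2), (2, 18, -10), (-10, 2, 10), (10, 18, -2), (-2, 18, 10)
river cycle of g (length 6): (2, 18, -10), (-10, 2, 10), (10, 18, -2), (-2, 18, 10), (10, 2, -10), (-10, 18, 2)
cycles coincide ⇒ equivalent

yes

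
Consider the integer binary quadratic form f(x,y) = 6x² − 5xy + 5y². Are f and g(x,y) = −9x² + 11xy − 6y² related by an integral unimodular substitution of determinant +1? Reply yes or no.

D₁ = -95, D₂ = -95
f: flip: (6,-5,5)→(5,5,6)
f: reduced (well bottom): (5,5,6) with a≤c, −a<b≤a
g is negative-definite; reduce −g:
−g: translate: b→7 (≡-11 mod 18), so (9,-11,6)→(9,7,4)
−g: flip: (9,7,4)→(4,-7,9)
−g: translate: b→1 (≡-7 mod 8), so (4,-7,9)→(4,1,6)
−g: reduced (well bottom): (4,1,6) with a≤c, −a<b≤a
flip sign back: reduced form of g is (-4,-1,-6)
reduced forms (5, 5, 6) vs (-4, -1, -6) ⇒ inequivalent

no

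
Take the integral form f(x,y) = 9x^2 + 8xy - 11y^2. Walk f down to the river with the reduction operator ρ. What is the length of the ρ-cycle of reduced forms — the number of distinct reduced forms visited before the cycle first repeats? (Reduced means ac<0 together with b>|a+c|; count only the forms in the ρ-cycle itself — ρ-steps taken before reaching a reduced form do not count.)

D = 460, ⌊√D⌋ = 21
river: ρ → (-11,14,6)
river: ρ → (6,10,-15)
river: ρ → (-15,20,1)
river: ρ → (1,20,-15)
river: ρ → (-15,10,6)
river: ρ → (6,14,-11)
river: ρ → (-11,8,9)
river: ρ → (9,10,-10)
river: ρ → (-10,10,9)
river: ρ → (9,8,-11)
ρ-cycle length = 10 (tail of 0 descent steps not counted)

10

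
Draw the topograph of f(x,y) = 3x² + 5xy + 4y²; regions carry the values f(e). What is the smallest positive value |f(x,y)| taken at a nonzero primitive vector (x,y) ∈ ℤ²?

translate: b→-1 (≡5 mod 6), so (3,5,4)→(3,-1,2)
flip: (3,-1,2)→(2,1,3)
reduced (well bottom): (2,1,3) with a≤c, −a<b≤a
well minimum = a = 2

2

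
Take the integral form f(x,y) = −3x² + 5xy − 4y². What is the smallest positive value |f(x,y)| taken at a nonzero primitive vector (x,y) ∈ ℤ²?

translate: b→1 (≡-5 mod 6), so (3,-5,4)→(3,1,2)
flip: (3,1,2)→(2,-1,3)
reduced (well bottom): (2,-1,3) with a≤c, −a<b≤a
well minimum |f| = |-2| = 2 (negative-definite)

2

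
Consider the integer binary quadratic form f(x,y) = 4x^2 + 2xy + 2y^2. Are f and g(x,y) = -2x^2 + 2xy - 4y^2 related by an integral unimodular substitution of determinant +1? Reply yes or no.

D₁ = -28, D₂ = -28
f: flip: (4,2,2)→(2,-2,4)
f: translate: b→2 (≡-2 mod 4), so (2,-2,4)→(2,2,4)
f: reduced (well bottom): (2,2,4) with a≤c, −a<b≤a
g is negative-definite; reduce −g:
−g: translate: b→2 (≡-2 mod 4), so (2,-2,4)→(2,2,4)
−g: reduced (well bottom): (2,2,4) with a≤c, −a<b≤a
flip sign back: reduced form of g is (-2,-2,-4)
reduced forms (2, 2, 4) vs (-2, -2, -4) ⇒ inequivalent

no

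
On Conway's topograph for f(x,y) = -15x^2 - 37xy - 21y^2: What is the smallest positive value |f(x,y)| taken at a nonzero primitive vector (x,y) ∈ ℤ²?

descent: ρ → (-21,-5,1)
descent: ρ → (1,9,-7)  [lands on river]
river: ρ → (-7,5,3)
river: ρ → (3,7,-5)
river: ρ → (-5,3,5)
river: ρ → (5,7,-3)
river: ρ → (-3,5,7)
river: ρ → (7,9,-1)
river: ρ → (-1,9,7)
river: ρ → (7,5,-3)
river: ρ → (-3,7,5)
river: ρ → (5,3,-5)
river: ρ → (-5,7,3)
river: ρ → (3,5,-7)
river: ρ → (-7,9,1)
closes: descent 2, river 14
min |a| on river = 1

1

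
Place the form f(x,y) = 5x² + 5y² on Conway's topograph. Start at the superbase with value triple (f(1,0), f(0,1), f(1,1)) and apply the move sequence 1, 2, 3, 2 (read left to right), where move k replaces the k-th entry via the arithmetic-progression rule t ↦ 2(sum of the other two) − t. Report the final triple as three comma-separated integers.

start (5,5,10) = (f(1,0),f(0,1),f(1,1))
replace slot 1: 2·(5+10) − 5 = 25 → (25,5,10)
replace slot 2: 2·(25+10) − 5 = 65 → (25,65,10)
replace slot 3: 2·(25+65) − 10 = 170 → (25,65,170)
replace slot 2: 2·(25+170) − 65 = 325 → (25,325,170)

25,325,170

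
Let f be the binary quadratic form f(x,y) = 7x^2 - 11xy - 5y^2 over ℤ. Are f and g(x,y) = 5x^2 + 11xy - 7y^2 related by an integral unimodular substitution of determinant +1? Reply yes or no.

D₁ = 261, D₂ = 261
river cycle of f (length 8): (-5, 11, 7), (7, 3, -9), (-9, 15, 1), (1, 15, -9), (-9, 3, 7), (7, 11, -5), (-5, 9, 9), (9, 9, -5)
river cycle of g (length 8): (-7, 3, 9), (9, 15, -1), (-1, 15, 9), (9, 3, -7), (-7, 11, 5), (5, 9, -9), (-9, 9, 5), (5, 11, -7)
cycles differ ⇒ inequivalent

no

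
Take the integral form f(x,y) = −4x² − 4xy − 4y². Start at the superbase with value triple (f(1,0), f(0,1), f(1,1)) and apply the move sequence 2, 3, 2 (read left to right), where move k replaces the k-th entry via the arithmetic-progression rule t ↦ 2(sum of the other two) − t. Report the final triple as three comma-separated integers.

start (-4,-4,-12) = (f(1,0),f(0,1),f(1,1))
replace slot 2: 2·((-4)+(-12)) − (-4) = -28 → (-4,-28,-12)
replace slot 3: 2·((-4)+(-28)) − (-12) = -52 → (-4,-28,-52)
replace slot 2: 2·((-4)+(-52)) − (-28) = -84 → (-4,-84,-52)

-4,-84,-52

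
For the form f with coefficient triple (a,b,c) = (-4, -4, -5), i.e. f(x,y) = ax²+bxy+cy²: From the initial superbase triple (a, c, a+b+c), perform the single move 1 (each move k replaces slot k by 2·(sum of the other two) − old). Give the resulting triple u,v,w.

start (-4,-5,-13) = (f(1,0),f(0,1),f(1,1))
replace slot 1: 2·((-5)+(-13)) − (-4) = -32 → (-32,-5,-13)

-32,-5,-13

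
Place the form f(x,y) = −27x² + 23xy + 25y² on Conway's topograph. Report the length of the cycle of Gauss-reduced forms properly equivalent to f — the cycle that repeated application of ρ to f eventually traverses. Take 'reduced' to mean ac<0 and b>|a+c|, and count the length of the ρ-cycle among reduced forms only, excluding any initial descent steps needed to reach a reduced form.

D = 3229, ⌊√D⌋ = 56
river: ρ → (25,27,-25)
river: ρ → (-25,23,27)
river: ρ → (27,31,-21)
river: ρ → (-21,53,5)
river: ρ → (5,47,-51)
river: ρ → (-51,55,1)
river: ρ → (1,55,-51)
river: ρ → (-51,47,5)
river: ρ → (5,53,-21)
river: ρ → (-21,31,27)
river: ρ → (27,23,-25)
river: ρ → (-25,27,25)
river: ρ → (25,23,-27)
river: ρ → (-27,31,21)
river: ρ → (21,53,-5)
river: ρ → (-5,47,51)
river: ρ → (51,55,-1)
river: ρ → (-1,55,51)
river: ρ → (51,47,-5)
river: ρ → (-5,53,21)
river: ρ → (21,31,-27)
river: ρ → (-27,23,25)
ρ-cycle length = 22 (tail of 0 descent steps not counted)

22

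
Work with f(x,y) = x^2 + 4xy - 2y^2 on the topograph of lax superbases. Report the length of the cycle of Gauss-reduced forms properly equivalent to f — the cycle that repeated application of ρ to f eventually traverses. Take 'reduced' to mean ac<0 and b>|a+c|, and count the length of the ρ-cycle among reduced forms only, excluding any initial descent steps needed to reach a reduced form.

D = 24, ⌊√D⌋ = 4
river: ρ → (-2,4,1)
river: ρ → (1,4,-2)
ρ-cycle length = 2 (tail of 0 descent steps not counted)

2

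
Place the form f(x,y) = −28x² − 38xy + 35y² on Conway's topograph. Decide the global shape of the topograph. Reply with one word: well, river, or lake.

D = b²−4ac = (-38)² − 4·(-28)·35 = 5364
D > 0 non-square ⇒ indefinite ⇒ periodic river

river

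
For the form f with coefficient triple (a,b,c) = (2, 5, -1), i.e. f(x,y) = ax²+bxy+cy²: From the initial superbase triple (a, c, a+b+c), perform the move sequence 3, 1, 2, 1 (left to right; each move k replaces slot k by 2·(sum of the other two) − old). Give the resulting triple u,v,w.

start (2,-1,6) = (f(1,0),f(0,1),f(1,1))
replace slot 3: 2·(2+(-1)) − 6 = -4 → (2,-1,-4)
replace slot 1: 2·((-1)+(-4)) − 2 = -12 → (-12,-1,-4)
replace slot 2: 2·((-12)+(-4)) − (-1) = -31 → (-12,-31,-4)
replace slot 1: 2·((-31)+(-4)) − (-12) = -58 → (-58,-31,-4)

-58,-31,-4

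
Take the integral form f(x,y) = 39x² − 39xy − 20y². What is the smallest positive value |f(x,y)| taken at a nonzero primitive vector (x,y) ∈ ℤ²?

descent: ρ → (-20,39,39)  [lands on river]
river: ρ → (39,39,-20)
river: ρ → (-20,41,37)
river: ρ → (37,33,-24)
river: ρ → (-24,63,7)
river: ρ → (7,63,-24)
river: ρ → (-24,33,37)
river: ρ → (37,41,-20)
closes: descent 1, river 8
min |a| on river = 7

7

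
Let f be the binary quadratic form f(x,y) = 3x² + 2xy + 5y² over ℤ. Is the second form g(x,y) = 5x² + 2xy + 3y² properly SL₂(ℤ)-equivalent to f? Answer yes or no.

D₁ = -56, D₂ = -56
f: reduced (well bottom): (3,2,5) with a≤c, −a<b≤a
g: flip: (5,2,3)→(3,-2,5)
g: reduced (well bottom): (3,-2,5) with a≤c, −a<b≤a
reduced forms (3, 2, 5) vs (3, -2, 5) ⇒ inequivalent

no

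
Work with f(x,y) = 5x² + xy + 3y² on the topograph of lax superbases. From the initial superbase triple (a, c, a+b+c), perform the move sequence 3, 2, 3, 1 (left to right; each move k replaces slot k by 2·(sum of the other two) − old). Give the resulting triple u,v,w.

start (5,3,9) = (f(1,0),f(0,1),f(1,1))
replace slot 3: 2·(5+3) − 9 = 7 → (5,3,7)
replace slot 2: 2·(5+7) − 3 = 21 → (5,21,7)
replace slot 3: 2·(5+21) − 7 = 45 → (5,21,45)
replace slot 1: 2·(21+45) − 5 = 127 → (127,21,45)

127,21,45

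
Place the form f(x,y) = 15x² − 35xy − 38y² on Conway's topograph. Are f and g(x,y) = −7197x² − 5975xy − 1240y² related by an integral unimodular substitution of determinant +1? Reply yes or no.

D₁ = 3505, D₂ = 3505
river cycle of f (length 30): (-38, 35, 15), (15, 55, -8), (-8, 57, 8), (8, 55, -15), (-15, 35, 38), (38, 41, -12), (-12, 55, 10), (10, 45, -37), (-37, 29, 18), (18, 43, -23), … (20 more)
river cycle of g (length 30): (-38, 35, 15), (15, 55, -8), (-8, 57, 8), (8, 55, -15), (-15, 35, 38), (38, 41, -12), (-12, 55, 10), (10, 45, -37), (-37, 29, 18), (18, 43, -23), … (20 more)
cycles coincide ⇒ equivalent

yes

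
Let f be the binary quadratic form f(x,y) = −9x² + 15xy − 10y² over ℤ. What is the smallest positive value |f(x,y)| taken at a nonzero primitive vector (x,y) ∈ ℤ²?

translate: b→3 (≡-15 mod 18), so (9,-15,10)→(9,3,4)
flip: (9,3,4)→(4,-3,9)
reduced (well bottom): (4,-3,9) with a≤c, −a<b≤a
well minimum |f| = |-4| = 4 (negative-definite)

4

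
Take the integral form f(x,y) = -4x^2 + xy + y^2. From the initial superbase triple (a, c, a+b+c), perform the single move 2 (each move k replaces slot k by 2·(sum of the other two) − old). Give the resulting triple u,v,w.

start (-4,1,-2) = (f(1,0),f(0,1),f(1,1))
replace slot 2: 2·((-4)+(-2)) − 1 = -13 → (-4,-13,-2)

-4,-13,-2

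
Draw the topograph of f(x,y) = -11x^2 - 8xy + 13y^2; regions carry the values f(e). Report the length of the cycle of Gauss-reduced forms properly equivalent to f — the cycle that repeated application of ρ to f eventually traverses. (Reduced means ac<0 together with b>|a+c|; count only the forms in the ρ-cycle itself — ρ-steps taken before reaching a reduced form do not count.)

D = 636, ⌊√D⌋ = 25
descent: ρ → (13,8,-11)  [lands on river]
river: ρ → (-11,14,10)
river: ρ → (10,6,-15)
river: ρ → (-15,24,1)
river: ρ → (1,24,-15)
river: ρ → (-15,6,10)
river: ρ → (10,14,-11)
river: ρ → (-11,8,13)
river: ρ → (13,18,-6)
river: ρ → (-6,18,13)
ρ-cycle length = 10 (tail of 1 descent step not counted)

10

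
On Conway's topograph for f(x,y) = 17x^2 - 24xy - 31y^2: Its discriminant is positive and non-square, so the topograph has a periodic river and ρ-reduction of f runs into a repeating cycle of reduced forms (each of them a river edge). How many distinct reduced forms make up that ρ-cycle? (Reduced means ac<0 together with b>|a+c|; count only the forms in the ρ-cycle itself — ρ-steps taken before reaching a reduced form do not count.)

D = 2684, ⌊√D⌋ = 51
descent: ρ → (-31,24,17)  [lands on river]
river: ρ → (17,44,-11)
river: ρ → (-11,44,17)
river: ρ → (17,24,-31)
river: ρ → (-31,38,10)
river: ρ → (10,42,-23)
river: ρ → (-23,50,2)
river: ρ → (2,50,-23)
river: ρ → (-23,42,10)
river: ρ → (10,38,-31)
ρ-cycle length = 10 (tail of 1 descent step not counted)

10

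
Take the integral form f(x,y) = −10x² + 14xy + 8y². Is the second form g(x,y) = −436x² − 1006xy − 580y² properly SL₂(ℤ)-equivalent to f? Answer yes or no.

D₁ = 516, D₂ = 516
river cycle of f (length 10): (8, 18, -6), (-6, 18, 8), (8, 14, -10), (-10, 6, 12), (12, 18, -4), (-4, 22, 2), (2, 22, -4), (-4, 18, 12), (12, 6, -10), (-10, 14, 8)
river cycle of g (length 10): (-10, 14, 8), (8, 18, -6), (-6, 18, 8), (8, 14, -10), (-10, 6, 12), (12, 18, -4), (-4, 22, 2), (2, 22, -4), (-4, 18, 12), (12, 6, -10)
cycles coincide ⇒ equivalent

yes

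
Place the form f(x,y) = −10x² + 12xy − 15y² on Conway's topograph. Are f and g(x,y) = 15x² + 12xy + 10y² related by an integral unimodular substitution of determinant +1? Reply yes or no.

D₁ = -456, D₂ = -456
f is negative-definite; reduce −f:
−f: translate: b→8 (≡-12 mod 20), so (10,-12,15)→(10,8,13)
−f: reduced (well bottom): (10,8,13) with a≤c, −a<b≤a
flip sign back: reduced form of f is (-10,-8,-13)
g: flip: (15,12,10)→(10,-12,15)
g: translate: b→8 (≡-12 mod 20), so (10,-12,15)→(10,8,13)
g: reduced (well bottom): (10,8,13) with a≤c, −a<b≤a
reduced forms (-10, -8, -13) vs (10, 8, 13) ⇒ inequivalent

no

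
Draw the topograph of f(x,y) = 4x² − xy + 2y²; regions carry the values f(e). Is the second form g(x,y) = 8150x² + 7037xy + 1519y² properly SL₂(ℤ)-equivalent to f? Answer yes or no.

D₁ = -31, D₂ = -31
f: flip: (4,-1,2)→(2,1,4)
f: reduced (well bottom): (2,1,4) with a≤c, −a<b≤a
g: flip: (8150,7037,1519)→(1519,-7037,8150)
g: translate: b→-961 (≡-7037 mod 3038), so (1519,-7037,8150)→(1519,-961,152)
g: flip: (1519,-961,152)→(152,961,1519)
g: translate: b→49 (≡961 mod 304), so (152,961,1519)→(152,49,4)
g: flip: (152,49,4)→(4,-49,152)
g: translate: b→-1 (≡-49 mod 8), so (4,-49,152)→(4,-1,2)
g: flip: (4,-1,2)→(2,1,4)
g: reduced (well bottom): (2,1,4) with a≤c, −a<b≤a
reduced forms (2, 1, 4) vs (2, 1, 4) ⇒ equivalent

yes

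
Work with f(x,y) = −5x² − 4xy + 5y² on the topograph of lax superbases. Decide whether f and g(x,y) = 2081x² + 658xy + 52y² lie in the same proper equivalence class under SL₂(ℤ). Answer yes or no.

D₁ = 116, D₂ = 116
river cycle of f (length 10): (5, 4, -5), (-5, 6, 4), (4, 10, -1), (-1, 10, 4), (4, 6, -5), (-5, 4, 5), (5, 6, -4), (-4, 10, 1), (1, 10, -4), (-4, 6, 5)
river cycle of g (length 10): (5, 4, -5), (-5, 6, 4), (4, 10, -1), (-1, 10, 4), (4, 6, -5), (-5, 4, 5), (5, 6, -4), (-4, 10, 1), (1, 10, -4), (-4, 6, 5)
cycles coincide ⇒ equivalent

yes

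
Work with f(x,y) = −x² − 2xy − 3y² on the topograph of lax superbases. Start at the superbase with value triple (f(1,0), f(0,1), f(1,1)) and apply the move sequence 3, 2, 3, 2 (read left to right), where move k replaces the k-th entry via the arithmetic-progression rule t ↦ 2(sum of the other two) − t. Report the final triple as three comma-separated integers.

start (-1,-3,-6) = (f(1,0),f(0,1),f(1,1))
replace slot 3: 2·((-1)+(-3)) − (-6) = -2 → (-1,-3,-2)
replace slot 2: 2·((-1)+(-2)) − (-3) = -3 → (-1,-3,-2)
replace slot 3: 2·((-1)+(-3)) − (-2) = -6 → (-1,-3,-6)
replace slot 2: 2·((-1)+(-6)) − (-3) = -11 → (-1,-11,-6)

-1,-11,-6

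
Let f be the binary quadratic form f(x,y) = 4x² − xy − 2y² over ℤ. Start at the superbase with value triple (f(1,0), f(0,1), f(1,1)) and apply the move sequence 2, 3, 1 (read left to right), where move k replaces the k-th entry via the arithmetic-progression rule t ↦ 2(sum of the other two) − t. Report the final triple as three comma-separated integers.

start (4,-2,1) = (f(1,0),f(0,1),f(1,1))
replace slot 2: 2·(4+1) − (-2) = 12 → (4,12,1)
replace slot 3: 2·(4+12) − 1 = 31 → (4,12,31)
replace slot 1: 2·(12+31) − 4 = 82 → (82,12,31)

82,12,31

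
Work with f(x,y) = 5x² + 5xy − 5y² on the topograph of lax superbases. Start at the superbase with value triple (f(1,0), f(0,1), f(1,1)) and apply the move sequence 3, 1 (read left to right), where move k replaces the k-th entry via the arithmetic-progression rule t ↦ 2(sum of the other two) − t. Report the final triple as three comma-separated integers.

start (5,-5,5) = (f(1,0),f(0,1),f(1,1))
replace slot 3: 2·(5+(-5)) − 5 = -5 → (5,-5,-5)
replace slot 1: 2·((-5)+(-5)) − 5 = -25 → (-25,-5,-5)

-25,-5,-5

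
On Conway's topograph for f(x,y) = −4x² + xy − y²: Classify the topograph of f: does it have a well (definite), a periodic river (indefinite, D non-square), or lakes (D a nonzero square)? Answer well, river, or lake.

D = b²−4ac = 1² − 4·(-4)·(-1) = -15
D < 0 ⇒ definite ⇒ every region one sign ⇒ single well

well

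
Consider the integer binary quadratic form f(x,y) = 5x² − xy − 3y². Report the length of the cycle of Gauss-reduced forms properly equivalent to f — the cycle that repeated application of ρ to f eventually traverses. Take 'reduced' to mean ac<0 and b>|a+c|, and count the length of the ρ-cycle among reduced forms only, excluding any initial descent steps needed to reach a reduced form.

D = 61, ⌊√D⌋ = 7
descent: ρ → (-3,7,1)  [lands on river]
river: ρ → (1,7,-3)
river: ρ → (-3,5,3)
river: ρ → (3,7,-1)
river: ρ → (-1,7,3)
river: ρ → (3,5,-3)
ρ-cycle length = 6 (tail of 1 descent step not counted)

6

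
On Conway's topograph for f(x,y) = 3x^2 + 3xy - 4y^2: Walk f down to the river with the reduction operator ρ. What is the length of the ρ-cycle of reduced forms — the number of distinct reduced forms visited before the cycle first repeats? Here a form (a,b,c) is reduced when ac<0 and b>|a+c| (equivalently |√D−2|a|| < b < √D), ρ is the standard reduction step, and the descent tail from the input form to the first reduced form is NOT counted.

D = 57, ⌊√D⌋ = 7
river: ρ → (-4,5,2)
river: ρ → (2,7,-1)
river: ρ → (-1,7,2)
river: ρ → (2,5,-4)
river: ρ → (-4,3,3)
river: ρ → (3,3,-4)
ρ-cycle length = 6 (tail of 0 descent steps not counted)

6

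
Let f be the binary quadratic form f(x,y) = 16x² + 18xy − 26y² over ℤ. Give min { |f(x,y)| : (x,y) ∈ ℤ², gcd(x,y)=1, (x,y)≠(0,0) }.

river: ρ → (-26,34,8)
river: ρ → (8,30,-34)
river: ρ → (-34,38,4)
river: ρ → (4,42,-14)
river: ρ → (-14,42,4)
river: ρ → (4,38,-34)
river: ρ → (-34,30,8)
river: ρ → (8,34,-26)
river: ρ → (-26,18,16)
river: ρ → (16,14,-28)
river: ρ → (-28,42,2)
river: ρ → (2,42,-28)
river: ρ → (-28,14,16)
river: ρ → (16,18,-26)
closes: descent 0, river 14
min |a| on river = 2

2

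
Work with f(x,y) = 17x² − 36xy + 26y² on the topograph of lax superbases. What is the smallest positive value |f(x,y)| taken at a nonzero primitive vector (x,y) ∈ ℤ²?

translate: b→-2 (≡-36 mod 34), so (17,-36,26)→(17,-2,7)
flip: (17,-2,7)→(7,2,17)
reduced (well bottom): (7,2,17) with a≤c, −a<b≤a
well minimum = a = 7

7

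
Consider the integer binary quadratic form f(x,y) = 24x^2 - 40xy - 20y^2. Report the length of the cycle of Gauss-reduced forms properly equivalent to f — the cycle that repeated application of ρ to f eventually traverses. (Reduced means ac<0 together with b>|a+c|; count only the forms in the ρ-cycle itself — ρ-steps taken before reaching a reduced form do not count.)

D = 3520, ⌊√D⌋ = 59
descent: ρ → (-20,40,24)  [lands on river]
river: ρ → (24,56,-4)
river: ρ → (-4,56,24)
river: ρ → (24,40,-20)
ρ-cycle length = 4 (tail of 1 descent step not counted)

4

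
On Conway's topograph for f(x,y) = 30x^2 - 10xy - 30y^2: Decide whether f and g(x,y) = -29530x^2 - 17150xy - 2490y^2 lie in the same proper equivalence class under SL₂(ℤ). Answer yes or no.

D₁ = 3700, D₂ = 3700
river cycle of f (length 6): (-30, 10, 30), (30, 50, -10), (-10, 50, 30), (30, 10, -30), (-30, 50, 10), (10, 50, -30)
river cycle of g (length 6): (-30, 10, 30), (30, 50, -10), (-10, 50, 30), (30, 10, -30), (-30, 50, 10), (10, 50, -30)
cycles coincide ⇒ equivalent

yes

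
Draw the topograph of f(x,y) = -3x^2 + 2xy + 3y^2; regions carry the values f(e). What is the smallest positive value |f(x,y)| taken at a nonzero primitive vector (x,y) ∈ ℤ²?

river: ρ → (3,4,-2)
river: ρ → (-2,4,3)
river: ρ → (3,2,-3)
river: ρ → (-3,4,2)
river: ρ → (2,4,-3)
river: ρ → (-3,2,3)
closes: descent 0, river 6
min |a| on river = 2

2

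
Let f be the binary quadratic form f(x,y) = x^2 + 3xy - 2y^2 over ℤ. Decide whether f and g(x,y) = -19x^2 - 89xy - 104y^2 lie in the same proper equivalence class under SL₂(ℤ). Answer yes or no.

D₁ = 17, D₂ = 17
river cycle of f (length 6): (-2, 1, 2), (2, 3, -1), (-1, 3, 2), (2, 1, -2), (-2, 3, 1), (1, 3, -2)
river cycle of g (length 6): (-2, 1, 2), (2, 3, -1), (-1, 3, 2), (2, 1, -2), (-2, 3, 1), (1, 3, -2)
cycles coincide ⇒ equivalent

yes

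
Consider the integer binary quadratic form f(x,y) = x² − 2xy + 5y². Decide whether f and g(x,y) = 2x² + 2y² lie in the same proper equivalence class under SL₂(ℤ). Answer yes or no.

D₁ = -16, D₂ = -16
f: translate: b→0 (≡-2 mod 2), so (1,-2,5)→(1,0,4)
f: reduced (well bottom): (1,0,4) with a≤c, −a<b≤a
g: reduced (well bottom): (2,0,2) with a≤c, −a<b≤a
reduced forms (1, 0, 4) vs (2, 0, 2) ⇒ inequivalent

no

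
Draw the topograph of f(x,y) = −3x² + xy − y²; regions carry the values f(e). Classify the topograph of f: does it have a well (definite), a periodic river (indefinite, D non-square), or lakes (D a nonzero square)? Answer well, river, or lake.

D = b²−4ac = 1² − 4·(-3)·(-1) = -11
D < 0 ⇒ definite ⇒ every region one sign ⇒ single well

well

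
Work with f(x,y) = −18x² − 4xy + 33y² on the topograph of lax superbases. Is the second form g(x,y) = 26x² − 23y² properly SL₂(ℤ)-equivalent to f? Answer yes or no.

D₁ = 2392, D₂ = 2392
river cycle of f (length 12): (-18, 32, 19), (19, 44, -6), (-6, 40, 33), (33, 26, -13), (-13, 26, 33), (33, 40, -6), (-6, 44, 19), (19, 32, -18), (-18, 40, 11), (11, 48, -2), … (2 more)
river cycle of g (length 10): (-23, 46, 3), (3, 44, -38), (-38, 32, 9), (9, 40, -22), (-22, 48, 1), (1, 48, -22), (-22, 40, 9), (9, 32, -38), (-38, 44, 3), (3, 46, -23)
cycles differ ⇒ inequivalent

no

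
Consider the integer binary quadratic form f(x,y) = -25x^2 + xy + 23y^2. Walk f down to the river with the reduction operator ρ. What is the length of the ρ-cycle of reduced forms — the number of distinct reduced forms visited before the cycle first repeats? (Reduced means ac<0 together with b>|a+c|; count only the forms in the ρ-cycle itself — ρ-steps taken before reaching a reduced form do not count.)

D = 2301, ⌊√D⌋ = 47
descent: ρ → (23,45,-3)  [lands on river]
river: ρ → (-3,45,23)
river: ρ → (23,47,-1)
river: ρ → (-1,47,23)
ρ-cycle length = 4 (tail of 1 descent step not counted)

4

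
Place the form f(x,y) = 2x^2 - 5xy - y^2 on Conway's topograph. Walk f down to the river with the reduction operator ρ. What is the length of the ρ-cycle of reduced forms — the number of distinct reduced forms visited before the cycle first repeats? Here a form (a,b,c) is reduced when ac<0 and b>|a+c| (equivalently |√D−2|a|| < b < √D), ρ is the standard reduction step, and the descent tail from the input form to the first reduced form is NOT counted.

D = 33, ⌊√D⌋ = 5
descent: ρ → (-1,5,2)  [lands on river]
river: ρ → (2,3,-3)
river: ρ → (-3,3,2)
river: ρ → (2,5,-1)
ρ-cycle length = 4 (tail of 1 descent step not counted)

4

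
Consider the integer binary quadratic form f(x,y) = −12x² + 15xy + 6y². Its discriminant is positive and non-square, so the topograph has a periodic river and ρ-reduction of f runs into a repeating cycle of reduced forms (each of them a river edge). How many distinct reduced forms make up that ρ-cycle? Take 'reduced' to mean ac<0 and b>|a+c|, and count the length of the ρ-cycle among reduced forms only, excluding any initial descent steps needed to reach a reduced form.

D = 513, ⌊√D⌋ = 22
river: ρ → (6,21,-3)
river: ρ → (-3,21,6)
river: ρ → (6,15,-12)
river: ρ → (-12,9,9)
river: ρ → (9,9,-12)
river: ρ → (-12,15,6)
ρ-cycle length = 6 (tail of 0 descent steps not counted)

6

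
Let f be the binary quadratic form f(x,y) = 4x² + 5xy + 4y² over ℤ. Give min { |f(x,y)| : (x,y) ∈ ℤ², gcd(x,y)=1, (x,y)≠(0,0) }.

translate: b→-3 (≡5 mod 8), so (4,5,4)→(4,-3,3)
flip: (4,-3,3)→(3,3,4)
reduced (well bottom): (3,3,4) with a≤c, −a<b≤a
well minimum = a = 3

3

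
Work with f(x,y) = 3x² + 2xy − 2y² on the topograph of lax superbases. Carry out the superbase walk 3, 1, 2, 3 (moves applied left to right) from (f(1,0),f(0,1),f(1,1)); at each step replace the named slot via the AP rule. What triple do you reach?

start (3,-2,3) = (f(1,0),f(0,1),f(1,1))
replace slot 3: 2·(3+(-2)) − 3 = -1 → (3,-2,-1)
replace slot 1: 2·((-2)+(-1)) − 3 = -9 → (-9,-2,-1)
replace slot 2: 2·((-9)+(-1)) − (-2) = -18 → (-9,-18,-1)
replace slot 3: 2·((-9)+(-18)) − (-1) = -53 → (-9,-18,-53)

-9,-18,-53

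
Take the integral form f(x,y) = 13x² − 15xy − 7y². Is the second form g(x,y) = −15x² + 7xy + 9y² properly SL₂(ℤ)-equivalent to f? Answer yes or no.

D₁ = 589, D₂ = 589
river cycle of f (length 16): (-7, 15, 13), (13, 11, -9), (-9, 7, 15), (15, 23, -1), (-1, 23, 15), (15, 7, -9), (-9, 11, 13), (13, 15, -7), (-7, 13, 15), (15, 17, -5), … (6 more)
river cycle of g (length 16): (9, 11, -13), (-13, 15, 7), (7, 13, -15), (-15, 17, 5), (5, 23, -3), (-3, 19, 19), (19, 19, -3), (-3, 23, 5), (5, 17, -15), (-15, 13, 7), … (6 more)
cycles differ ⇒ inequivalent

no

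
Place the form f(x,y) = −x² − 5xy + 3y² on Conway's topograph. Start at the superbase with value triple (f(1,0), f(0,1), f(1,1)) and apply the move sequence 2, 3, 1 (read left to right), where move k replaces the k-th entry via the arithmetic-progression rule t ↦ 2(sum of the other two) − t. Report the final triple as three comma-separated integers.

start (-1,3,-3) = (f(1,0),f(0,1),f(1,1))
replace slot 2: 2·((-1)+(-3)) − 3 = -11 → (-1,-11,-3)
replace slot 3: 2·((-1)+(-11)) − (-3) = -21 → (-1,-11,-21)
replace slot 1: 2·((-11)+(-21)) − (-1) = -63 → (-63,-11,-21)

-63,-11,-21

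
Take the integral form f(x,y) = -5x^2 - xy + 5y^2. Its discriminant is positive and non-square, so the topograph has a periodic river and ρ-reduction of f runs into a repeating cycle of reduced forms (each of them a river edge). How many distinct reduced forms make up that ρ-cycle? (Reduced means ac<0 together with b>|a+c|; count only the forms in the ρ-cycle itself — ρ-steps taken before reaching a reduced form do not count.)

D = 101, ⌊√D⌋ = 10
descent: ρ → (5,1,-5)  [lands on river]
river: ρ → (-5,9,1)
river: ρ → (1,9,-5)
river: ρ → (-5,1,5)
river: ρ → (5,9,-1)
river: ρ → (-1,9,5)
ρ-cycle length = 6 (tail of 1 descent step not counted)

6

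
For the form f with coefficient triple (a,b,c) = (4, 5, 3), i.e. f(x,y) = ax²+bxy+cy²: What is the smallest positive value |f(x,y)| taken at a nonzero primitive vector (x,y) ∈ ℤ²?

translate: b→-3 (≡5 mod 8), so (4,5,3)→(4,-3,2)
flip: (4,-3,2)→(2,3,4)
translate: b→-1 (≡3 mod 4), so (2,3,4)→(2,-1,3)
reduced (well bottom): (2,-1,3) with a≤c, −a<b≤a
well minimum = a = 2

2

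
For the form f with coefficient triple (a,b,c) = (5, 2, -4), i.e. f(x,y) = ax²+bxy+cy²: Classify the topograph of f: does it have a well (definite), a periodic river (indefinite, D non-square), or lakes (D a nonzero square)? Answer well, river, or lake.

D = b²−4ac = 2² − 4·5·(-4) = 84
D > 0 non-square ⇒ indefinite ⇒ periodic river

river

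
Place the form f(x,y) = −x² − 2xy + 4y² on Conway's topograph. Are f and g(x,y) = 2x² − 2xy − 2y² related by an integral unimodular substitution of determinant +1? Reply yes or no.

D₁ = 20, D₂ = 20
river cycle of f (length 2): (-1, 4, 1), (1, 4, -1)
river cycle of g (length 2): (-2, 2, 2), (2, 2, -2)
cycles differ ⇒ inequivalent

no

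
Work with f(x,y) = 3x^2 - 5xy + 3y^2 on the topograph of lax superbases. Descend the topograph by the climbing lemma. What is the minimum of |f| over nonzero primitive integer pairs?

translate: b→1 (≡-5 mod 6), so (3,-5,3)→(3,1,1)
flip: (3,1,1)→(1,-1,3)
translate: b→1 (≡-1 mod 2), so (1,-1,3)→(1,1,3)
reduced (well bottom): (1,1,3) with a≤c, −a<b≤a
well minimum = a = 1

1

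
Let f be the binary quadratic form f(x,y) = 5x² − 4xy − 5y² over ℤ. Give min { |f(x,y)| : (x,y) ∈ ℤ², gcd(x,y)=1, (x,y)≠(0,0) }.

descent: ρ → (-5,4,5)  [lands on river]
river: ρ → (5,6,-4)
river: ρ → (-4,10,1)
river: ρ → (1,10,-4)
river: ρ → (-4,6,5)
river: ρ → (5,4,-5)
river: ρ → (-5,6,4)
river: ρ → (4,10,-1)
river: ρ → (-1,10,4)
river: ρ → (4,6,-5)
closes: descent 1, river 10
min |a| on river = 1

1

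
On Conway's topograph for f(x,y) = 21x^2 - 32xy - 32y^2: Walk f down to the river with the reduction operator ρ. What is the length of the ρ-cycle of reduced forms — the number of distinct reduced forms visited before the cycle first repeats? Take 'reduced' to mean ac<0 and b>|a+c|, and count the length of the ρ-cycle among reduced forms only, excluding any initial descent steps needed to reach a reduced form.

D = 3712, ⌊√D⌋ = 60
descent: ρ → (-32,32,21)  [lands on river]
river: ρ → (21,52,-12)
river: ρ → (-12,44,37)
river: ρ → (37,30,-19)
river: ρ → (-19,46,21)
river: ρ → (21,38,-27)
river: ρ → (-27,16,32)
river: ρ → (32,48,-11)
river: ρ → (-11,40,48)
river: ρ → (48,56,-3)
river: ρ → (-3,58,29)
river: ρ → (29,58,-3)
river: ρ → (-3,56,48)
river: ρ → (48,40,-11)
river: ρ → (-11,48,32)
river: ρ → (32,16,-27)
river: ρ → (-27,38,21)
river: ρ → (21,46,-19)
river: ρ → (-19,30,37)
river: ρ → (37,44,-12)
river: ρ → (-12,52,21)
river: ρ → (21,32,-32)
ρ-cycle length = 22 (tail of 1 descent step not counted)

22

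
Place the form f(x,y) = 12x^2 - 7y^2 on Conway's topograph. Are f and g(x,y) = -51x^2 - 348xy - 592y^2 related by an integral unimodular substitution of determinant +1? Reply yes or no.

D₁ = 336, D₂ = 336
river cycle of f (length 4): (-7, 14, 5), (5, 16, -4), (-4, 16, 5), (5, 14, -7)
river cycle of g (length 4): (-7, 14, 5), (5, 16, -4), (-4, 16, 5), (5, 14, -7)
cycles coincide ⇒ equivalent

yes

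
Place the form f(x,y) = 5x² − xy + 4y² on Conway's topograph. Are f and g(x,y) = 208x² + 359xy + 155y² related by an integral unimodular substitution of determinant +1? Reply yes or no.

D₁ = -79, D₂ = -79
f: flip: (5,-1,4)→(4,1,5)
f: reduced (well bottom): (4,1,5) with a≤c, −a<b≤a
g: translate: b→-57 (≡359 mod 416), so (208,359,155)→(208,-57,4)
g: flip: (208,-57,4)→(4,57,208)
g: translate: b→1 (≡57 mod 8), so (4,57,208)→(4,1,5)
g: reduced (well bottom): (4,1,5) with a≤c, −a<b≤a
reduced forms (4, 1, 5) vs (4, 1, 5) ⇒ equivalent

yes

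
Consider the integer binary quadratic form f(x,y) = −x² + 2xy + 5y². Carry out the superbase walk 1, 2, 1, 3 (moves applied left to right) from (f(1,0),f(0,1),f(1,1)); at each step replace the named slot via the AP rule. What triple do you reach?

start (-1,5,6) = (f(1,0),f(0,1),f(1,1))
replace slot 1: 2·(5+6) − (-1) = 23 → (23,5,6)
replace slot 2: 2·(23+6) − 5 = 53 → (23,53,6)
replace slot 1: 2·(53+6) − 23 = 95 → (95,53,6)
replace slot 3: 2·(95+53) − 6 = 290 → (95,53,290)

95,53,290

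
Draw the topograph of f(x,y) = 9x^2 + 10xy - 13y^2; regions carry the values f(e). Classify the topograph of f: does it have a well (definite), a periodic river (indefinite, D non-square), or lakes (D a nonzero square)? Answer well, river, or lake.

D = b²−4ac = 10² − 4·9·(-13) = 568
D > 0 non-square ⇒ indefinite ⇒ periodic river

river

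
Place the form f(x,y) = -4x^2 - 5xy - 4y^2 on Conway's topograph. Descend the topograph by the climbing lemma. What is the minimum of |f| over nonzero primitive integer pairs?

translate: b→-3 (≡5 mod 8), so (4,5,4)→(4,-3,3)
flip: (4,-3,3)→(3,3,4)
reduced (well bottom): (3,3,4) with a≤c, −a<b≤a
well minimum |f| = |-3| = 3 (negative-definite)

3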